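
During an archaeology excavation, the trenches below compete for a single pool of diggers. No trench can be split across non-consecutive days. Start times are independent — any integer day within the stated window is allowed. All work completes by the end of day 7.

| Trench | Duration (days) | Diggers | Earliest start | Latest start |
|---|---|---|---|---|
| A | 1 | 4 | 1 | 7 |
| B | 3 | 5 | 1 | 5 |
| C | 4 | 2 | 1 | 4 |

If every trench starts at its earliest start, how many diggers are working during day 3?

7

At early start, day 3 has: B, C.
Demand: 5 + 2 = 7.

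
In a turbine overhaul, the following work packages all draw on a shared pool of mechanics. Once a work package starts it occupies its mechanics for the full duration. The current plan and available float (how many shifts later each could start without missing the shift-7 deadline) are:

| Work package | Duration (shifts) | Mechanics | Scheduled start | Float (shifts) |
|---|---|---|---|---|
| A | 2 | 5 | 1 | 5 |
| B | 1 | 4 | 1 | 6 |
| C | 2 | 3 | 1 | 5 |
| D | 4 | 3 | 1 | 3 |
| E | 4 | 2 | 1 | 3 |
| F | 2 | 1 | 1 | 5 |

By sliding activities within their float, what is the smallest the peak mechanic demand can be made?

Early-start (A@1, B@1, C@1, D@1, E@1, F@1) gives peak 18: s1:18  s2:14  s3:5  s4:5  s5:0  s6:0  s7:0.
Shift B→3, C→5, D→4, F→3.
Schedule A@1, B@3, C@5, D@4, E@1, F@3: s1:7  s2:7  s3:7  s4:6  s5:6  s6:6  s7:3 — peak 7.

7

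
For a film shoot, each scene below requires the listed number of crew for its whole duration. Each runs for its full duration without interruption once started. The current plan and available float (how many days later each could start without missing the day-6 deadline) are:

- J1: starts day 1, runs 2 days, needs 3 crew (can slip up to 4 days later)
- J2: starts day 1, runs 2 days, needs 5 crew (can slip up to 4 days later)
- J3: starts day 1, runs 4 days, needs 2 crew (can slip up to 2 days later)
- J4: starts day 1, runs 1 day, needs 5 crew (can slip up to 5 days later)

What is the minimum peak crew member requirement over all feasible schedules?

Early-start (J1@1, J2@1, J3@1, J4@1) gives peak 15: d1:15  d2:10  d3:2  d4:2  d5:0  d6:0.
Shift J2→3, J4→5.
Schedule J1@1, J2@3, J3@1, J4@5: d1:5  d2:5  d3:7  d4:7  d5:5  d6:0 — peak 7.

7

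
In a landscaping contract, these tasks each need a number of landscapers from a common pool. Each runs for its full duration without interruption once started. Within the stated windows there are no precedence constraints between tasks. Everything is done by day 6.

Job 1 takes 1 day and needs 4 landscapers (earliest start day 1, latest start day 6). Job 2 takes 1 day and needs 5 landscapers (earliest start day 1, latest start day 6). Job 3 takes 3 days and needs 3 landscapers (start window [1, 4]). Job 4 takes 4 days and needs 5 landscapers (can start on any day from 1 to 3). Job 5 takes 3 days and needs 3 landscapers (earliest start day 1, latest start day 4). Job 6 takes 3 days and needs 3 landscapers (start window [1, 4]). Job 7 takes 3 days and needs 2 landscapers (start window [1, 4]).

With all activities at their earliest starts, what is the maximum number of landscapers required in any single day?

Early-start schedule: Job 1@1, Job 2@1, Job 3@1, Job 4@1, Job 5@1, Job 6@1, Job 7@1.
Load per day: day 1: 25, day 2: 16, day 3: 16, day 4: 5, day 5: 0, day 6: 0.
Peak is 25.

25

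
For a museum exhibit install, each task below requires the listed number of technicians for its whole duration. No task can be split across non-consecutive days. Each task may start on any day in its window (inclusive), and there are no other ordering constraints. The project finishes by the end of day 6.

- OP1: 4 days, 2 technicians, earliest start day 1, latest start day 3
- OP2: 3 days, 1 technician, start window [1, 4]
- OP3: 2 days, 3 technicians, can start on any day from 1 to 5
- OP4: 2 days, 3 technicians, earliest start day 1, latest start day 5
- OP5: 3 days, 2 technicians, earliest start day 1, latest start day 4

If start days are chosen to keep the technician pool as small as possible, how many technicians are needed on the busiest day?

Early-start (OP1@1, OP2@1, OP3@1, OP4@1, OP5@1) gives peak 11: d1:11  d2:11  d3:5  d4:2  d5:0  d6:0.
Shift OP4→5, OP5→3.
Schedule OP1@1, OP2@1, OP3@1, OP4@5, OP5@3: d1:6  d2:6  d3:5  d4:4  d5:5  d6:3 — peak 6.

6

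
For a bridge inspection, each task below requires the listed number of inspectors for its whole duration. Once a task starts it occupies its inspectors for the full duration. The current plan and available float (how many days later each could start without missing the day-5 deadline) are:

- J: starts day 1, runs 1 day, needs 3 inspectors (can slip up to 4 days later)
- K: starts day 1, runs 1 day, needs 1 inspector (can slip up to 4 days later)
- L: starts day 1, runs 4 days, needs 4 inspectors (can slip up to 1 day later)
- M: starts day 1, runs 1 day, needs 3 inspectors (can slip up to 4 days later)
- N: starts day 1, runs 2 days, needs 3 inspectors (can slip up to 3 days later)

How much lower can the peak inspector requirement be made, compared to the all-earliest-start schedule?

7

Early-start peak: d1:14  d2:7  d3:4  d4:4  d5:0 ⇒ 14.
Leveled (J@1, K@1, L@2, M@1, N@2): d1:7  d2:7  d3:7  d4:4  d5:4 ⇒ 7.
Reduction 14 − 7 = 7.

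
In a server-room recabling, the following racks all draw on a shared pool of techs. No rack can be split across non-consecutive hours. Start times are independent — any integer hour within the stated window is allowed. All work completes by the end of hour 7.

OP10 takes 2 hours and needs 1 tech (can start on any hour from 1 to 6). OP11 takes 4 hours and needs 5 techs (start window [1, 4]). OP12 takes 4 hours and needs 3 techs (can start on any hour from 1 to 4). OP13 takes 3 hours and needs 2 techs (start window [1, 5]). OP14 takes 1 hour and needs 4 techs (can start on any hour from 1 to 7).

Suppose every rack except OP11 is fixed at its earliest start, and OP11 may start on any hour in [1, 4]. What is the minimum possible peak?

OP11@1: h1:15  h2:11  h3:10  h4:8  h5:0  h6:0  h7:0 → peak 15
OP11@2: h1:10  h2:11  h3:10  h4:8  h5:5  h6:0  h7:0 → peak 11
OP11@3: h1:10  h2:6  h3:10  h4:8  h5:5  h6:5  h7:0 → peak 10
OP11@4: h1:10  h2:6  h3:5  h4:8  h5:5  h6:5  h7:5 → peak 10
Best is OP11@3, peak 10.

10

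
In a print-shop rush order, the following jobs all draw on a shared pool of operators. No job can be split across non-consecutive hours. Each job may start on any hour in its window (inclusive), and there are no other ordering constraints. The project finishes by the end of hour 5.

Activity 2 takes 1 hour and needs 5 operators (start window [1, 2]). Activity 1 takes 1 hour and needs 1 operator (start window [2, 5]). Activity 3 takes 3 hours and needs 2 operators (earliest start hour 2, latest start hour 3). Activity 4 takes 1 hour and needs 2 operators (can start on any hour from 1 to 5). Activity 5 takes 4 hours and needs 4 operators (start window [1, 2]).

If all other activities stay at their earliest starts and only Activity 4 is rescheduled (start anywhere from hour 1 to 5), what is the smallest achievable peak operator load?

9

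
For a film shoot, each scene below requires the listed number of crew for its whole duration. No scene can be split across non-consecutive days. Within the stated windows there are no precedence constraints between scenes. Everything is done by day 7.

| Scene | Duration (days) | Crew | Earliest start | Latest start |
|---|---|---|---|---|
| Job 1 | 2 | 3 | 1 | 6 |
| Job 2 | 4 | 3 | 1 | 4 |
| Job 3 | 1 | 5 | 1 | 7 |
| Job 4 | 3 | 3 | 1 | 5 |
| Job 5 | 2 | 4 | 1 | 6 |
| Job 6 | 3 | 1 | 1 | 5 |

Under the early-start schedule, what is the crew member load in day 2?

14

At early start, day 2 has: Job 1, Job 2, Job 4, Job 5, Job 6.
Demand: 3 + 3 + 3 + 4 + 1 = 14.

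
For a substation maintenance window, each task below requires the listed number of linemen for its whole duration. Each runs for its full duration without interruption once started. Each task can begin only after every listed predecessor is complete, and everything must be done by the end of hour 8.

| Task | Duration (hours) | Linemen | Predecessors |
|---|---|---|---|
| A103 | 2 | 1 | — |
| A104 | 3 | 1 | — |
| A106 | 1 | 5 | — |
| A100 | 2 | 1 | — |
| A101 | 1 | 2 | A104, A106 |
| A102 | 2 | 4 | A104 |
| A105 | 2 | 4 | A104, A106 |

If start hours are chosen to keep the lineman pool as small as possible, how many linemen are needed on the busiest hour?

Early-start (A103@1, A104@1, A106@1, A100@1, A101@4, A102@4, A105@4) gives peak 10: h1:8  h2:3  h3:1  h4:10  h5:8  h6:0  h7:0  h8:0.
Shift A106→3, A105→6.
Schedule A103@1, A104@1, A106@3, A100@1, A101@4, A102@4, A105@6: h1:3  h2:3  h3:6  h4:6  h5:4  h6:4  h7:4  h8:0 — peak 6.

6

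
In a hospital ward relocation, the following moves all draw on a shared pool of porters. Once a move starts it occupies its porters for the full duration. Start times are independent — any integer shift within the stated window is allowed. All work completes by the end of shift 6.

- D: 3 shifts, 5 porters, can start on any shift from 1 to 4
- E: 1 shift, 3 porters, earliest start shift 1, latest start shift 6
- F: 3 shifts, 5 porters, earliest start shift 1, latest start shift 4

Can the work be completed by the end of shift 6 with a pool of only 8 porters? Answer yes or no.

Schedule D@1, E@1, F@4: s1:8  s2:5  s3:5  s4:5  s5:5  s6:5 — peak 8 ≤ 8.

yes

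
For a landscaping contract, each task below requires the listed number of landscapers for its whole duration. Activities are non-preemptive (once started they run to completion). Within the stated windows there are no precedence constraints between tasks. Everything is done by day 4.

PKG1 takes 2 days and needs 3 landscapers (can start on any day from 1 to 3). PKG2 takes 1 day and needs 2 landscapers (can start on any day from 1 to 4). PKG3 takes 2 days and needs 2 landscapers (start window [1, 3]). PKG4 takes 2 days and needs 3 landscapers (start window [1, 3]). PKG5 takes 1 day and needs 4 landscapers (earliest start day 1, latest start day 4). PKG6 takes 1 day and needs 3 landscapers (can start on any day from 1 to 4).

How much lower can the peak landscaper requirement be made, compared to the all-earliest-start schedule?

10

Early-start peak: d1:17  d2:8  d3:0  d4:0 ⇒ 17.
Leveled (PKG1@1, PKG2@1, PKG3@1, PKG4@3, PKG5@3, PKG6@4): d1:7  d2:5  d3:7  d4:6 ⇒ 7.
Reduction 17 − 7 = 10.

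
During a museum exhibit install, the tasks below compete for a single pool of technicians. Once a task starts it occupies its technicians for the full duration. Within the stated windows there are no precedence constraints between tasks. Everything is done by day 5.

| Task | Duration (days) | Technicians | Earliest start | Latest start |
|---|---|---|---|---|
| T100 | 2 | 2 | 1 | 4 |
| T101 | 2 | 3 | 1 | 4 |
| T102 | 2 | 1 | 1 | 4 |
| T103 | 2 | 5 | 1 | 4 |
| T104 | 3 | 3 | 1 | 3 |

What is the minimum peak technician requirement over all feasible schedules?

7

Early-start (T100@1, T101@1, T102@1, T103@1, T104@1) gives peak 14: d1:14  d2:14  d3:3  d4:0  d5:0.
Shift T101→3, T102→3, T104→3.
Schedule T100@1, T101@3, T102@3, T103@1, T104@3: d1:7  d2:7  d3:7  d4:7  d5:3 — peak 7.
Total technician-days = 31 over 5 days ⇒ peak ≥ ⌈31/5⌉ = 7, so 7 is optimal.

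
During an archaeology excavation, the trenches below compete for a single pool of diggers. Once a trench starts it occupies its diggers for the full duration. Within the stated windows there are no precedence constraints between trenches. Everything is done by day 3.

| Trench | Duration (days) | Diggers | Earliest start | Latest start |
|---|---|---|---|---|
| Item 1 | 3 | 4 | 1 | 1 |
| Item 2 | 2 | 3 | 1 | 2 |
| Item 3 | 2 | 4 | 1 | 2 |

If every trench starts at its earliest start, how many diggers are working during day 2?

11

At early start, day 2 has: Item 1, Item 2, Item 3.
Demand: 4 + 3 + 4 = 11.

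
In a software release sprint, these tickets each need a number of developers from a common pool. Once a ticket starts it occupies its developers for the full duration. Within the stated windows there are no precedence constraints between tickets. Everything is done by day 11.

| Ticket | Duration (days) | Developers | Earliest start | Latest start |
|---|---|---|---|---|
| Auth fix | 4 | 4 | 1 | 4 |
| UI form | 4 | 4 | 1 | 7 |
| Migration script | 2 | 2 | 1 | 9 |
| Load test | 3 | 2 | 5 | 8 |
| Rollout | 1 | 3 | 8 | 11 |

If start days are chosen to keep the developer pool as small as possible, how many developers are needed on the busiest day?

6

Early-start (Auth fix@1, UI form@1, Migration script@1, Load test@5, Rollout@8) gives peak 10: d1:10  d2:10  d3:8  d4:8  d5:2  d6:2  d7:2  d8:3  d9:0  d10:0  d11:0.
Shift UI form→5, Rollout→9.
Schedule Auth fix@1, UI form@5, Migration script@1, Load test@5, Rollout@9: d1:6  d2:6  d3:4  d4:4  d5:6  d6:6  d7:6  d8:4  d9:3  d10:0  d11:0 — peak 6.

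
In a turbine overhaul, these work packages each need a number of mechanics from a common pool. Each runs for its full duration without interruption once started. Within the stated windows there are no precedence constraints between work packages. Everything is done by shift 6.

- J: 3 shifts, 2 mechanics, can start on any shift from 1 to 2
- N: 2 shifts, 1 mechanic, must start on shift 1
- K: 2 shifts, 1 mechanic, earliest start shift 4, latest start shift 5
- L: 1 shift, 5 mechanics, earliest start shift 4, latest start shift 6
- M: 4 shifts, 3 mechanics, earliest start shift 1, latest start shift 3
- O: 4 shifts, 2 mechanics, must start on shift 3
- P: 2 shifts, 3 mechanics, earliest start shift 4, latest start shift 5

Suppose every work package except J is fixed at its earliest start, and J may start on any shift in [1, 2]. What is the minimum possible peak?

J@1: s1:6  s2:6  s3:7  s4:14  s5:6  s6:2 → peak 14
J@2: s1:4  s2:6  s3:7  s4:16  s5:6  s6:2 → peak 16
Best is J@1, peak 14.

14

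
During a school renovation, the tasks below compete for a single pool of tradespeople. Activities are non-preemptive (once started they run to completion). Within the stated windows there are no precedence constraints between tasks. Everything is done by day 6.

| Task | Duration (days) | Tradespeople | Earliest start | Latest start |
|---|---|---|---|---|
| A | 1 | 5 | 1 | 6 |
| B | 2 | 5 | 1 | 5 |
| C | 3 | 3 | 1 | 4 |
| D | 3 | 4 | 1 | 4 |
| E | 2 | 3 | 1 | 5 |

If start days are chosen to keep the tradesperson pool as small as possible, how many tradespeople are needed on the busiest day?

8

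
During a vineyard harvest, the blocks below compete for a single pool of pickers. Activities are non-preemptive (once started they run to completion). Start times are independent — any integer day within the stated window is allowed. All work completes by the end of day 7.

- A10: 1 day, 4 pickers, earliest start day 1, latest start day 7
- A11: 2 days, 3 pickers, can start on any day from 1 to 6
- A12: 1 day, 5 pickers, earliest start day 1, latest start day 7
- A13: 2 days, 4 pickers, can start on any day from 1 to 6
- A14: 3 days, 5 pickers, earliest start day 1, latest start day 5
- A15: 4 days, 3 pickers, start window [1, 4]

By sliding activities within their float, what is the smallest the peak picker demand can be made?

8

Early-start (A10@1, A11@1, A12@1, A13@1, A14@1, A15@1) gives peak 24: d1:24  d2:15  d3:8  d4:3  d5:0  d6:0  d7:0.
Shift A12→2, A13→3, A14→5, A15→3.
Schedule A10@1, A11@1, A12@2, A13@3, A14@5, A15@3: d1:7  d2:8  d3:7  d4:7  d5:8  d6:8  d7:5 — peak 8.
Total picker-days = 50 over 7 days ⇒ peak ≥ ⌈50/7⌉ = 8, so 8 is optimal.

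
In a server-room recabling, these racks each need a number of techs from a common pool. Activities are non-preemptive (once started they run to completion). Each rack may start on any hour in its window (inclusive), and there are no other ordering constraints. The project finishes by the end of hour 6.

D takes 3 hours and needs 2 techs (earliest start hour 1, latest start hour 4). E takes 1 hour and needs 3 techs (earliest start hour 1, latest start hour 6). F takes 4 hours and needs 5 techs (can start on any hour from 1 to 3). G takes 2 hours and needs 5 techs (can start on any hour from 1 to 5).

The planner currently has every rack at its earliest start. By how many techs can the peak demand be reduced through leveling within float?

Early-start peak: h1:15  h2:12  h3:7  h4:5  h5:0  h6:0 ⇒ 15.
Leveled (D@1, E@4, F@1, G@5): h1:7  h2:7  h3:7  h4:8  h5:5  h6:5 ⇒ 8.
Reduction 15 − 8 = 7.

7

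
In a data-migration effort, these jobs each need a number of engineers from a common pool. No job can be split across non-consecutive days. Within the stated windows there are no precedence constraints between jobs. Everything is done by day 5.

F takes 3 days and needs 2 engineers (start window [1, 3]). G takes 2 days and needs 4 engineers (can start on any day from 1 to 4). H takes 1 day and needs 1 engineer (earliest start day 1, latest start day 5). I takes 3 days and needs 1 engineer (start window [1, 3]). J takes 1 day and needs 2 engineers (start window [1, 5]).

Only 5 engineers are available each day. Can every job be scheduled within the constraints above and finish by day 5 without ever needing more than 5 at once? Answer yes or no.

yes

Schedule F@1, G@4, H@1, I@1, J@2: d1:4  d2:5  d3:3  d4:4  d5:4 — peak 5 ≤ 5.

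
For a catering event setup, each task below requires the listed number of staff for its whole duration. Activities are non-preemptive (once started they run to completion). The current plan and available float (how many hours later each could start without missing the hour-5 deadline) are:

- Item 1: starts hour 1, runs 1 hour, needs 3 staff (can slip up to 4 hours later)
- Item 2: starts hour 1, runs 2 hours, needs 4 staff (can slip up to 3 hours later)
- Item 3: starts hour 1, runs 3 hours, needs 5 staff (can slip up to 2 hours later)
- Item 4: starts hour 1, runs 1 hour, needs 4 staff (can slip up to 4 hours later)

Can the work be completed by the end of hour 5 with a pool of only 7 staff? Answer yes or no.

The minimum achievable peak is 8; 7 < 8, so no feasible schedule stays within the cap.

no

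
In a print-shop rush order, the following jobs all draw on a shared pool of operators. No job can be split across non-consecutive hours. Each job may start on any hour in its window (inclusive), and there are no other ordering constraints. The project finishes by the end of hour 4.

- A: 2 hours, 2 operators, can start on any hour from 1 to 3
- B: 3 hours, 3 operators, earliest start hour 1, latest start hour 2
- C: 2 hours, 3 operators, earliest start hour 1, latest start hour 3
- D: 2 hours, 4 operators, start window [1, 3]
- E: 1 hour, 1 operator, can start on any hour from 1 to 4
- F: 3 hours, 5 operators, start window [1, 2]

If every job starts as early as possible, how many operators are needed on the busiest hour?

Early-start schedule: A@1, B@1, C@1, D@1, E@1, F@1.
Load per hour: hour 1: 18, hour 2: 17, hour 3: 8, hour 4: 0.
Peak is 18.

18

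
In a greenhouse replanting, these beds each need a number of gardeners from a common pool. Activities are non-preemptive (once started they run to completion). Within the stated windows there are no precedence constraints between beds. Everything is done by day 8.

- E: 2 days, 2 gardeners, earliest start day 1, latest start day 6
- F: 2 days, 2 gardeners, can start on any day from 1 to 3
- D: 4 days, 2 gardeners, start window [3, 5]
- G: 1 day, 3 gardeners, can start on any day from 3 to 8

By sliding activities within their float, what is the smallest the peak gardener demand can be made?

Early-start (E@1, F@1, D@3, G@3) gives peak 5: d1:4  d2:4  d3:5  d4:2  d5:2  d6:2  d7:0  d8:0.
Shift G→7.
Schedule E@1, F@1, D@3, G@7: d1:4  d2:4  d3:2  d4:2  d5:2  d6:2  d7:3  d8:0 — peak 4.

4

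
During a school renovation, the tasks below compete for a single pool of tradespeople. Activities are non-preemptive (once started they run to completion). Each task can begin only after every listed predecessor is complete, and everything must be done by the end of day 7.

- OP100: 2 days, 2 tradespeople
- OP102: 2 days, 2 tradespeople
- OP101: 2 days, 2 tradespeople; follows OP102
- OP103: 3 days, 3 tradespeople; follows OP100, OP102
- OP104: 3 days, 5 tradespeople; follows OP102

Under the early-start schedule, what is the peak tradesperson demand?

Early-start schedule: OP100@1, OP102@1, OP101@3, OP103@3, OP104@3.
Load per day: day 1: 4, day 2: 4, day 3: 10, day 4: 10, day 5: 8, day 6: 0, day 7: 0.
Peak is 10.

10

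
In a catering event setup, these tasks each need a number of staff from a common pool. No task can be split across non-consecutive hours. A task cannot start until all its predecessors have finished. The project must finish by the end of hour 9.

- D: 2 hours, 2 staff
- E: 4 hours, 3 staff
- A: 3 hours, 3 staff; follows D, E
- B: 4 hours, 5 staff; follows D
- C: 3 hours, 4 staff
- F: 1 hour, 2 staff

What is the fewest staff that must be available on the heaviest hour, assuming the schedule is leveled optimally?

8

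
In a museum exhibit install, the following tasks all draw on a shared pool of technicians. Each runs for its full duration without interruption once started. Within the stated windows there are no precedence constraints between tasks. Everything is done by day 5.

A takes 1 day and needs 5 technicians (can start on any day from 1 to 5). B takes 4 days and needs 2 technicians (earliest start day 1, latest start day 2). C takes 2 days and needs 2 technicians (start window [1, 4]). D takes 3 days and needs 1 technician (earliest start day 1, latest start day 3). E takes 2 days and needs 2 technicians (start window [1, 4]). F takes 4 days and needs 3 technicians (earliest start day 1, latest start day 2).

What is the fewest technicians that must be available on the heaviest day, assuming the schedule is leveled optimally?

8

Early-start (A@1, B@1, C@1, D@1, E@1, F@1) gives peak 15: d1:15  d2:10  d3:6  d4:5  d5:0.
Shift C→2, E→4, F→2.
Schedule A@1, B@1, C@2, D@1, E@4, F@2: d1:8  d2:8  d3:8  d4:7  d5:5 — peak 8.
Total technician-days = 36 over 5 days ⇒ peak ≥ ⌈36/5⌉ = 8, so 8 is optimal.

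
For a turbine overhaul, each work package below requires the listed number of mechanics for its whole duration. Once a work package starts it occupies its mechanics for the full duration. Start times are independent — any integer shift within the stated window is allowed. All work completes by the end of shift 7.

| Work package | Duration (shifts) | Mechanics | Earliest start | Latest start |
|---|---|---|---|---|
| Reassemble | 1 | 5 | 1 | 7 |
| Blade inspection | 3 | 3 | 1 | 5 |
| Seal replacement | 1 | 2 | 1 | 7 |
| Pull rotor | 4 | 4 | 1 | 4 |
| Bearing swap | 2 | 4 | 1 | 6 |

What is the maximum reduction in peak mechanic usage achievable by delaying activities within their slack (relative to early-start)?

11

Early-start peak: s1:18  s2:11  s3:7  s4:4  s5:0  s6:0  s7:0 ⇒ 18.
Leveled (Reassemble@1, Blade inspection@2, Seal replacement@1, Pull rotor@2, Bearing swap@6): s1:7  s2:7  s3:7  s4:7  s5:4  s6:4  s7:4 ⇒ 7.
Reduction 18 − 7 = 11.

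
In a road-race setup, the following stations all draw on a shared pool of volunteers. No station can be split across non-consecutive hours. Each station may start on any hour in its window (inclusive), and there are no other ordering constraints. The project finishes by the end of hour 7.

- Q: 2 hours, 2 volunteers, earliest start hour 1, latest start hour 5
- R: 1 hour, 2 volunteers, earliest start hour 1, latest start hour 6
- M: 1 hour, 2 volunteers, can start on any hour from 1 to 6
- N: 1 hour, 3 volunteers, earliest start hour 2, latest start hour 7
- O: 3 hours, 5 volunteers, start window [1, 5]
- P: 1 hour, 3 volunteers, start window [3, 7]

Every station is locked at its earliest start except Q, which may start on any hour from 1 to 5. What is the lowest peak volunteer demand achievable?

Q@1: h1:11  h2:10  h3:8  h4:0  h5:0  h6:0  h7:0 → peak 11
Q@2: h1:9  h2:10  h3:10  h4:0  h5:0  h6:0  h7:0 → peak 10
Q@3: h1:9  h2:8  h3:10  h4:2  h5:0  h6:0  h7:0 → peak 10
Q@4: h1:9  h2:8  h3:8  h4:2  h5:2  h6:0  h7:0 → peak 9
Q@5: h1:9  h2:8  h3:8  h4:0  h5:2  h6:2  h7:0 → peak 9
Best is Q@4, peak 9.

9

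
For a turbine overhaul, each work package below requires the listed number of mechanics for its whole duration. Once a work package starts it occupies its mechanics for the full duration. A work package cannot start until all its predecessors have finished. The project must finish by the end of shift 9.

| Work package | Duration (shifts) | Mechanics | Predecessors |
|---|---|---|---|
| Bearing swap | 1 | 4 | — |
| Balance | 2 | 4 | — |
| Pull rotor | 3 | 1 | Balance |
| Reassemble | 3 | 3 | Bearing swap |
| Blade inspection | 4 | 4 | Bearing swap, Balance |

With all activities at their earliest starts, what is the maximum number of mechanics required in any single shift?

8

Early-start schedule: Bearing swap@1, Balance@1, Pull rotor@3, Reassemble@2, Blade inspection@3.
Load per shift: shift 1: 8, shift 2: 7, shift 3: 8, shift 4: 8, shift 5: 5, shift 6: 4, shift 7: 0, shift 8: 0, shift 9: 0.
Peak is 8.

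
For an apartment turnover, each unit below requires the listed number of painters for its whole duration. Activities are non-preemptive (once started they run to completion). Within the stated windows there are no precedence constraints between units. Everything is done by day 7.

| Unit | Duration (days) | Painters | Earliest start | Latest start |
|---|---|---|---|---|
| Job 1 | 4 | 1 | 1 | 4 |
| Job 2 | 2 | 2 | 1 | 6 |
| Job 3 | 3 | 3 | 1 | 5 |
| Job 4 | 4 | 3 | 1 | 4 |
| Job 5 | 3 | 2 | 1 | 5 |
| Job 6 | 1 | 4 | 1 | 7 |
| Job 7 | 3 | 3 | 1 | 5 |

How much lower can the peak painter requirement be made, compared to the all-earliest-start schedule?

Early-start peak: d1:18  d2:14  d3:12  d4:4  d5:0  d6:0  d7:0 ⇒ 18.
Leveled (Job 1@1, Job 2@5, Job 3@1, Job 4@1, Job 5@4, Job 6@7, Job 7@5): d1:7  d2:7  d3:7  d4:6  d5:7  d6:7  d7:7 ⇒ 7.
Reduction 18 − 7 = 11.

11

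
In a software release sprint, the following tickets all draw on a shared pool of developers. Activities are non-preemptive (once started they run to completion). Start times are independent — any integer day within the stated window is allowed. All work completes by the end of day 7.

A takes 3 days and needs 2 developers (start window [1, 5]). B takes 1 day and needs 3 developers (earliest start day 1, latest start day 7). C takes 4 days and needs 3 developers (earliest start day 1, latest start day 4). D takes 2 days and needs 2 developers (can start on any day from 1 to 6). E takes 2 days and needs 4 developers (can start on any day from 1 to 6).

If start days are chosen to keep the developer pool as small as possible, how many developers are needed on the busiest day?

Early-start (A@1, B@1, C@1, D@1, E@1) gives peak 14: d1:14  d2:11  d3:5  d4:3  d5:0  d6:0  d7:0.
Shift C→2, D→4, E→6.
Schedule A@1, B@1, C@2, D@4, E@6: d1:5  d2:5  d3:5  d4:5  d5:5  d6:4  d7:4 — peak 5.
Total developer-days = 33 over 7 days ⇒ peak ≥ ⌈33/7⌉ = 5, so 5 is optimal.

5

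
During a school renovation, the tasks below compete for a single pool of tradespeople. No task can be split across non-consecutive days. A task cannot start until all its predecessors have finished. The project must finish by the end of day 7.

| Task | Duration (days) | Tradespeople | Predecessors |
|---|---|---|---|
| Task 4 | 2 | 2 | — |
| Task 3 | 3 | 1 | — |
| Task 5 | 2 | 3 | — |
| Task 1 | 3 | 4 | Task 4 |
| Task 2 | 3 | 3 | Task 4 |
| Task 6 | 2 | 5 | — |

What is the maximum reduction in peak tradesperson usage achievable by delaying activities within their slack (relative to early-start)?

4

Early-start peak: d1:11  d2:11  d3:8  d4:7  d5:7  d6:0  d7:0 ⇒ 11.
Leveled (Task 4@1, Task 3@1, Task 5@1, Task 1@5, Task 2@5, Task 6@3): d1:6  d2:6  d3:6  d4:5  d5:7  d6:7  d7:7 ⇒ 7.
Reduction 11 − 7 = 4.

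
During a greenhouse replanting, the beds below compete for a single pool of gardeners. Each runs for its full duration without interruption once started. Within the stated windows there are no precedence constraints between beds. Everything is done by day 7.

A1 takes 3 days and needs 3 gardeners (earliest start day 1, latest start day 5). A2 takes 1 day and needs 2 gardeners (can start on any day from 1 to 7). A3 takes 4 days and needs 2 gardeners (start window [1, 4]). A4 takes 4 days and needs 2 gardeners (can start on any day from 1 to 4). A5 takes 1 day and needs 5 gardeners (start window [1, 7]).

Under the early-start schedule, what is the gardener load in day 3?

7

At early start, day 3 has: A1, A3, A4.
Demand: 3 + 2 + 2 = 7.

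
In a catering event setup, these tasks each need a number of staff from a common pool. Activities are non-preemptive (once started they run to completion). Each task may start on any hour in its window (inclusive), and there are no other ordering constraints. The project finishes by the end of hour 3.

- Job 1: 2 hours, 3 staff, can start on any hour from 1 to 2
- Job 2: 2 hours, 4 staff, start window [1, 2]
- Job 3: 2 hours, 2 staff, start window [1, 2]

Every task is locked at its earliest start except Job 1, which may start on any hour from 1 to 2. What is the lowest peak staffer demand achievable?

Job 1@1: h1:9  h2:9  h3:0 → peak 9
Job 1@2: h1:6  h2:9  h3:3 → peak 9
Best is Job 1@1, peak 9.

9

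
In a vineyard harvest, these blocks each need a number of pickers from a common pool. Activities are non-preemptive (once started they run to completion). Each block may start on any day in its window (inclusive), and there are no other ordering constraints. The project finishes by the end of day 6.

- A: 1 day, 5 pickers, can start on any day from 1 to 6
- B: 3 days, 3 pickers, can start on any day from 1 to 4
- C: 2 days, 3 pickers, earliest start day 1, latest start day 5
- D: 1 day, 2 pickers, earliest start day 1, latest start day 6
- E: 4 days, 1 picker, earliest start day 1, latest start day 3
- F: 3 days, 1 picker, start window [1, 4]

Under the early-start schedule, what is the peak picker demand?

15

Early-start schedule: A@1, B@1, C@1, D@1, E@1, F@1.
Load per day: day 1: 15, day 2: 8, day 3: 5, day 4: 1, day 5: 0, day 6: 0.
Peak is 15.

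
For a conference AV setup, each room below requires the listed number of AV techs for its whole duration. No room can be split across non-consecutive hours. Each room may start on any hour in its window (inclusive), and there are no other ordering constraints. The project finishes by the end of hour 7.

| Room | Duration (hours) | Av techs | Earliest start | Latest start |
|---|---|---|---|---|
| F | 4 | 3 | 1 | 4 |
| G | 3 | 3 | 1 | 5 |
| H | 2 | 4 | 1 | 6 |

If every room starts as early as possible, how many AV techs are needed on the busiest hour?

Early-start schedule: F@1, G@1, H@1.
Load per hour: hour 1: 10, hour 2: 10, hour 3: 6, hour 4: 3, hour 5: 0, hour 6: 0, hour 7: 0.
Peak is 10.

10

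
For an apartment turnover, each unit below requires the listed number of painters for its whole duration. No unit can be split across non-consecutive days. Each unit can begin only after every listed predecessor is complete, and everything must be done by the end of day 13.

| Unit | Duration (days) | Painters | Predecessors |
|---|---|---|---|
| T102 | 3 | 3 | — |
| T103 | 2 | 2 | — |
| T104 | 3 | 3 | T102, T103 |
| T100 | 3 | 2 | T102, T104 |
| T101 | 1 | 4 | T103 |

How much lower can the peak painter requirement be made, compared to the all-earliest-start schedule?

Early-start peak: d1:5  d2:5  d3:7  d4:3  d5:3  d6:3  d7:2  d8:2  d9:2  d10:0  d11:0  d12:0  d13:0 ⇒ 7.
Leveled (T102@1, T103@4, T104@6, T100@9, T101@12): d1:3  d2:3  d3:3  d4:2  d5:2  d6:3  d7:3  d8:3  d9:2  d10:2  d11:2  d12:4  d13:0 ⇒ 4.
Reduction 7 − 4 = 3.

3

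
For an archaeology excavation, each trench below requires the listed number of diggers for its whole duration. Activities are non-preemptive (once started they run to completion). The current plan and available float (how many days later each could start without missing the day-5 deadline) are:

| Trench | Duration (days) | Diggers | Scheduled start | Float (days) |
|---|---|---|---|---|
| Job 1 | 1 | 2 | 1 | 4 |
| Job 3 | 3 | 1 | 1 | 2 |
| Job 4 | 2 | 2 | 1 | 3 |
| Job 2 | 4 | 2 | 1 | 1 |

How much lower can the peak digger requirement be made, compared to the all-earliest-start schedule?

Early-start peak: d1:7  d2:5  d3:3  d4:2  d5:0 ⇒ 7.
Leveled (Job 1@1, Job 3@1, Job 4@4, Job 2@2): d1:3  d2:3  d3:3  d4:4  d5:4 ⇒ 4.
Reduction 7 − 4 = 3.

3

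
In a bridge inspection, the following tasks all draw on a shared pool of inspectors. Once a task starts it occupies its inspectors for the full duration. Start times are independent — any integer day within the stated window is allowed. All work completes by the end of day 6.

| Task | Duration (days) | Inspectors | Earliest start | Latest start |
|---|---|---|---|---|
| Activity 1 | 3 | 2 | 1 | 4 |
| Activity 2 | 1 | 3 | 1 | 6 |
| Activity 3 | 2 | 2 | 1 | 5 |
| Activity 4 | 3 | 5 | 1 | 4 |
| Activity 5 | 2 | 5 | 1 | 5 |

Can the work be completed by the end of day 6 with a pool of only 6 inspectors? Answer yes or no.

no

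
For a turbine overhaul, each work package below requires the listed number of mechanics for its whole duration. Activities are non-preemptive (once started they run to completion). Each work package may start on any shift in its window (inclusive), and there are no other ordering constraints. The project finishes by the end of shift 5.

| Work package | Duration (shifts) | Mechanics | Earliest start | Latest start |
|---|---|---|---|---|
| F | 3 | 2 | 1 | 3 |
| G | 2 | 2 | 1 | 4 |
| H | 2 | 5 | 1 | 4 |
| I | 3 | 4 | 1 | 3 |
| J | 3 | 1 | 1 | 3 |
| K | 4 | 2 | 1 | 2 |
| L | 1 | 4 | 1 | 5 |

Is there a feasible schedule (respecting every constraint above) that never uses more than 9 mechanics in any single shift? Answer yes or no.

Total mechanic-shifts = 47; over 5 shifts the average is 47/5 > 9, so some shift must exceed 9.

no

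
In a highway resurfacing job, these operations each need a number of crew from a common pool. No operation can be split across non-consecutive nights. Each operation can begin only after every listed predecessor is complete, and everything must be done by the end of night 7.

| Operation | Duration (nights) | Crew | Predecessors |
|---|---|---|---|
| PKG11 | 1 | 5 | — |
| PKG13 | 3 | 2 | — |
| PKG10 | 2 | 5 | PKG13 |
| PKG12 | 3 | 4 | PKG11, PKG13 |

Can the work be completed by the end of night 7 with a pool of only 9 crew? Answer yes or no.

Schedule PKG11@1, PKG13@1, PKG10@4, PKG12@4: n1:7  n2:2  n3:2  n4:9  n5:9  n6:4  n7:0 — peak 9 ≤ 9.

yes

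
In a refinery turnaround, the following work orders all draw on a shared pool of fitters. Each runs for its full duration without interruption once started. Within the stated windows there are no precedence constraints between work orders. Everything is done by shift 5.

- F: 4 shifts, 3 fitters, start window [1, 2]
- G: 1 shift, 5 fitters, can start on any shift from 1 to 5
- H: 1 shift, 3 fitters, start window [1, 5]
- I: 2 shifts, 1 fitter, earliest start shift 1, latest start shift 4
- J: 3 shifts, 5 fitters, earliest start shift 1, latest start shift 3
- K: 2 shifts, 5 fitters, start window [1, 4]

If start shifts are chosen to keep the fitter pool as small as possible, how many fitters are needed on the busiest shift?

11

Early-start (F@1, G@1, H@1, I@1, J@1, K@1) gives peak 22: s1:22  s2:14  s3:8  s4:3  s5:0.
Shift G→5, I→2, K→4.
Schedule F@1, G@5, H@1, I@2, J@1, K@4: s1:11  s2:9  s3:9  s4:8  s5:10 — peak 11.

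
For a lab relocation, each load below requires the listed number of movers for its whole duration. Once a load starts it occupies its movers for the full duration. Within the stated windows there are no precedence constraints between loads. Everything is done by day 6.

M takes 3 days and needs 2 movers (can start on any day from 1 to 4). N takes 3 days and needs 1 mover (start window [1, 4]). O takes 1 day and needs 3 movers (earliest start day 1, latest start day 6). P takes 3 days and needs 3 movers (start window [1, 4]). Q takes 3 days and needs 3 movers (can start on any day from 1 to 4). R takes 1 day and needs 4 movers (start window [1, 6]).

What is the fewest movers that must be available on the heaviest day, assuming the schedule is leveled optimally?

7

Early-start (M@1, N@1, O@1, P@1, Q@1, R@1) gives peak 16: d1:16  d2:9  d3:9  d4:0  d5:0  d6:0.
Shift P→2, Q→4, R→5.
Schedule M@1, N@1, O@1, P@2, Q@4, R@5: d1:6  d2:6  d3:6  d4:6  d5:7  d6:3 — peak 7.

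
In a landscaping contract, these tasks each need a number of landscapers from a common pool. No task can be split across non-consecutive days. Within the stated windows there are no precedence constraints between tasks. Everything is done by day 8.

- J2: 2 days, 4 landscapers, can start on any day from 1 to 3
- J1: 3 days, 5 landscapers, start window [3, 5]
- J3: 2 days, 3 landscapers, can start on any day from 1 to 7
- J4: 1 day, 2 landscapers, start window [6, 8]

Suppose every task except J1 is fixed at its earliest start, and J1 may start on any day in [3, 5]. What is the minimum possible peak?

J1@3: d1:7  d2:7  d3:5  d4:5  d5:5  d6:2  d7:0  d8:0 → peak 7
J1@4: d1:7  d2:7  d3:0  d4:5  d5:5  d6:7  d7:0  d8:0 → peak 7
J1@5: d1:7  d2:7  d3:0  d4:0  d5:5  d6:7  d7:5  d8:0 → peak 7
Best is J1@3, peak 7.

7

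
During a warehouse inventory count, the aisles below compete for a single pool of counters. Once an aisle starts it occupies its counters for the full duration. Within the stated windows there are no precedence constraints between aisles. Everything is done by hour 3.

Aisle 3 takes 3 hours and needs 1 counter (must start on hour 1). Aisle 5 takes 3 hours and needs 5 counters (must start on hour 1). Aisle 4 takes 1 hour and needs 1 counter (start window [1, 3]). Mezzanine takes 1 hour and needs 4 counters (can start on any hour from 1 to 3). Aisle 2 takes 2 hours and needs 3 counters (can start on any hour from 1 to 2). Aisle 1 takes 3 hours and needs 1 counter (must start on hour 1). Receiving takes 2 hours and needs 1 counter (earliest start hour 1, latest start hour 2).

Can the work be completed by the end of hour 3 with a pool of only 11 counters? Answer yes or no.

Total counter-hours = 34; over 3 hours the average is 34/3 > 11, so some hour must exceed 11.

no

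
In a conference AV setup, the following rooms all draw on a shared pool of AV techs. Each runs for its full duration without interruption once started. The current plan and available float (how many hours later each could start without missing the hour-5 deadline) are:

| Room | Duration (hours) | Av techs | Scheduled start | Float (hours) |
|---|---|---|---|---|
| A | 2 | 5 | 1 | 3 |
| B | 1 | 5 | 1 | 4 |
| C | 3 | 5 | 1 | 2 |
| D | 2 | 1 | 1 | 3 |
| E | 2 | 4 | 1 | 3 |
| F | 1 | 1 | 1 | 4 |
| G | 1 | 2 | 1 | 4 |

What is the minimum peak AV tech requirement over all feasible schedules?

10

Early-start (A@1, B@1, C@1, D@1, E@1, F@1, G@1) gives peak 23: h1:23  h2:15  h3:5  h4:0  h5:0.
Shift C→2, D→3, E→3, F→5, G→5.
Schedule A@1, B@1, C@2, D@3, E@3, F@5, G@5: h1:10  h2:10  h3:10  h4:10  h5:3 — peak 10.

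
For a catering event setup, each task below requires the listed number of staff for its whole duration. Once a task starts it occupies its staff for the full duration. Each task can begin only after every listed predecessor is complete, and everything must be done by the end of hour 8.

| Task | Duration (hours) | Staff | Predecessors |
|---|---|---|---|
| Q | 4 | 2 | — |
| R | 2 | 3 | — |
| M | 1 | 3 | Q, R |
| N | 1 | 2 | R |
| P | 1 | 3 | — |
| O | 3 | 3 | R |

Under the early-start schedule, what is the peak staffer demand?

Early-start schedule: Q@1, R@1, M@5, N@3, P@1, O@3.
Load per hour: hour 1: 8, hour 2: 5, hour 3: 7, hour 4: 5, hour 5: 6, hour 6: 0, hour 7: 0, hour 8: 0.
Peak is 8.

8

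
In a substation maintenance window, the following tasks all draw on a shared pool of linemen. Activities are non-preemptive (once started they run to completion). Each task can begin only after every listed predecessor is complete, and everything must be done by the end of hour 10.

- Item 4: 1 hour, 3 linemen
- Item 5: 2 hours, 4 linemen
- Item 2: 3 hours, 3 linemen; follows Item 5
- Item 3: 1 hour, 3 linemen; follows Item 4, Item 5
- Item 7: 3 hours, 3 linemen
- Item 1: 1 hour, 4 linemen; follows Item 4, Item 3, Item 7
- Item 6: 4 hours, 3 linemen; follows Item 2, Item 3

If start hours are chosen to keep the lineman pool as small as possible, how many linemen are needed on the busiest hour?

6

Early-start (Item 4@1, Item 5@1, Item 2@3, Item 3@3, Item 7@1, Item 1@4, Item 6@6) gives peak 10: h1:10  h2:7  h3:9  h4:7  h5:3  h6:3  h7:3  h8:3  h9:3  h10:0.
Shift Item 4→3, Item 3→4, Item 7→5, Item 1→10.
Schedule Item 4@3, Item 5@1, Item 2@3, Item 3@4, Item 7@5, Item 1@10, Item 6@6: h1:4  h2:4  h3:6  h4:6  h5:6  h6:6  h7:6  h8:3  h9:3  h10:4 — peak 6.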